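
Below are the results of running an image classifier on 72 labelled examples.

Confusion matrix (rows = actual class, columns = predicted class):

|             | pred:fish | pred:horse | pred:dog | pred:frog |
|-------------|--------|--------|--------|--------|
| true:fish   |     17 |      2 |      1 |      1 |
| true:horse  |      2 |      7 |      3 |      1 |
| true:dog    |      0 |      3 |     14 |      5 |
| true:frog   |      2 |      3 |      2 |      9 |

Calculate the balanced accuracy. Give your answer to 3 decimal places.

Balanced accuracy = mean of per-class recall.
  fish: recall = 17/21 = 0.8095
  horse: recall = 7/13 = 0.5385
  dog: recall = 14/22 = 0.6364
  frog: recall = 9/16 = 0.5625
Mean = (0.8095 + 0.5385 + 0.6364 + 0.5625) / 4 = 0.637

0.637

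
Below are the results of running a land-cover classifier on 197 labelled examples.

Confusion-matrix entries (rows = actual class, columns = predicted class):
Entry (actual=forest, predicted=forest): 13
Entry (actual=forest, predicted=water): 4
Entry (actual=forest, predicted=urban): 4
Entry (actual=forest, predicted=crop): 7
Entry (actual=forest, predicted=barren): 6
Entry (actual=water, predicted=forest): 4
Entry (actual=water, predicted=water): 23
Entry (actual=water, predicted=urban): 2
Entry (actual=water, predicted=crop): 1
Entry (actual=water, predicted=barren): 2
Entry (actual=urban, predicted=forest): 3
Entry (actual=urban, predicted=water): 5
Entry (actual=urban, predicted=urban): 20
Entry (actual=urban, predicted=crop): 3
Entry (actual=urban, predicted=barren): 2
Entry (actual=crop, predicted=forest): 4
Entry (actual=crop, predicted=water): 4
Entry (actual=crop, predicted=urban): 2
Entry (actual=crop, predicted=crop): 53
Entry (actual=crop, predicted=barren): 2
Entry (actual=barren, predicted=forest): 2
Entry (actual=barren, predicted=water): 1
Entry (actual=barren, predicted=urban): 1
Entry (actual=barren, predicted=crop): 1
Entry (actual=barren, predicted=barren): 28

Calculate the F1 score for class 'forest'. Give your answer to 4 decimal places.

One-vs-rest for 'forest': TP = diagonal; FP = other classes predicted 'forest'; FN = 'forest' predicted as other.
F1 score = 2·TP/(2·TP+FP+FN).
forest: TP=13, FP=4+3+4+2=13, FN=4+4+7+6=21 → 26/60 = 0.43333

0.4333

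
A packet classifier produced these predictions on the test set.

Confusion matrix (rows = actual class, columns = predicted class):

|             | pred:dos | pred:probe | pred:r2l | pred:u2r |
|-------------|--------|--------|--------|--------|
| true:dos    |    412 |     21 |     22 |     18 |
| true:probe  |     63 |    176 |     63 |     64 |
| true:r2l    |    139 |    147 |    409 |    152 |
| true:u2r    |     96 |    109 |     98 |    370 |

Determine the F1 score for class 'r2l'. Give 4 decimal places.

Take TP from the diagonal, FP from the rest of the 'r2l' prediction marginal, FN from the rest of the 'r2l' actual marginal.
F1 score = 2·TP/(2·TP+FP+FN).
r2l: TP=409, FP=22+63+98=183, FN=139+147+152=438 → 818/1439 = 0.56845

0.5685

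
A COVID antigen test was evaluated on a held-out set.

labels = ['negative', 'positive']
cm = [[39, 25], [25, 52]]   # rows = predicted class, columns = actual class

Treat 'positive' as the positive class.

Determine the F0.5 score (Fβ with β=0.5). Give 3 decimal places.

Fβ = (1+β²)·TP / ((1+β²)·TP + β²·FN + FP), with β²=1/4
= 1.25·52 / (1.25·52 + 0.25·25 + 25) = 0.675

0.675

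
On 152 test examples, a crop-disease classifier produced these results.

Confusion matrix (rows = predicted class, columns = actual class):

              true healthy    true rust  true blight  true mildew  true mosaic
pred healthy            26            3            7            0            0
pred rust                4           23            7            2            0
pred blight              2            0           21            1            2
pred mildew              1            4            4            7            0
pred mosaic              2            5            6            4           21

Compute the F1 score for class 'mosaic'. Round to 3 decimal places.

0.689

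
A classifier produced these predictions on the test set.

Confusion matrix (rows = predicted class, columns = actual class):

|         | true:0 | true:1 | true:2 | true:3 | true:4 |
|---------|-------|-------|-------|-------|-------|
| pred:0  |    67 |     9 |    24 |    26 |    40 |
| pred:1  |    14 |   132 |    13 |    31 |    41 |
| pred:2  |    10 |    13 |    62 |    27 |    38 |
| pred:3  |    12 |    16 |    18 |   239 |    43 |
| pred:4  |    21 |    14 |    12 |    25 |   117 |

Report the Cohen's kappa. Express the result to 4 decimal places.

0.4612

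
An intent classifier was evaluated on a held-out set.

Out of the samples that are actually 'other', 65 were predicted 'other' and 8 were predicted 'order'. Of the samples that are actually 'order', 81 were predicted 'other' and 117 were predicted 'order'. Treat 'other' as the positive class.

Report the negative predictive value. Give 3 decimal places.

NPV = TN/(TN+FN) = 117/(117+8) = 0.936

0.936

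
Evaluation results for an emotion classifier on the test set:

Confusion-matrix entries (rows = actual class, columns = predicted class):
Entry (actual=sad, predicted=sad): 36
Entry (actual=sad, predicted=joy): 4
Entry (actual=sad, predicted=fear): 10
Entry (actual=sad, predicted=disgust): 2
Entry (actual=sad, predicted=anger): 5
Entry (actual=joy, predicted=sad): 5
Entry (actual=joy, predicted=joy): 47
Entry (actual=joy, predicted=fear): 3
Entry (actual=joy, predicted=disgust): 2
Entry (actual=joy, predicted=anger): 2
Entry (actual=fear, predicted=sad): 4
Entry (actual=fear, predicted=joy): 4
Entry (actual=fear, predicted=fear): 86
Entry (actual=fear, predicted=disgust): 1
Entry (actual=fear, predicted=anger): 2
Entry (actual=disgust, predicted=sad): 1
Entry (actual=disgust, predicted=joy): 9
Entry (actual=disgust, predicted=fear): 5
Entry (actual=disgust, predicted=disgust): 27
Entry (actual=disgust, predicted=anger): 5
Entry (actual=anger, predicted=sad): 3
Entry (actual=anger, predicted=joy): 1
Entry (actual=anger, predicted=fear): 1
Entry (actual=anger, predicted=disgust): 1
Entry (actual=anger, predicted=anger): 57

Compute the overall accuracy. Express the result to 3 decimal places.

0.783

Accuracy = trace / total = (36+47+86+27+57=253) / 323 = 253/323 = 0.783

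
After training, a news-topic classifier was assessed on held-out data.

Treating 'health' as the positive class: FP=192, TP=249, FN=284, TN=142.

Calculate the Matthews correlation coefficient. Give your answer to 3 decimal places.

-0.105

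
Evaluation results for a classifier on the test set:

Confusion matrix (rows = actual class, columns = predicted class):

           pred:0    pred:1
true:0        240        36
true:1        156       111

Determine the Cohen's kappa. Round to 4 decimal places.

Observed agreement pₒ = trace/N = 351/543 = 0.64641
Expected agreement pₑ = Σ (rowᵢ·colᵢ)/N² = (276·396 + 267·147)/543² = 0.50380
κ = (pₒ − pₑ)/(1 − pₑ) = (0.64641 − 0.50380)/(1 − 0.50380) = 0.2874

0.2874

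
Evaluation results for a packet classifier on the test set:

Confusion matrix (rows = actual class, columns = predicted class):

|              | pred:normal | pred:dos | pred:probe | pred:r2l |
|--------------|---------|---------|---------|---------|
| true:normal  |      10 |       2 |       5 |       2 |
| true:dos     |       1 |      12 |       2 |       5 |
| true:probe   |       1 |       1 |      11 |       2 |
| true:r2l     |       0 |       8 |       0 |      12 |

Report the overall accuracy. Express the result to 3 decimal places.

0.608

Accuracy = trace / total = (10+12+11+12=45) / 74 = 45/74 = 0.608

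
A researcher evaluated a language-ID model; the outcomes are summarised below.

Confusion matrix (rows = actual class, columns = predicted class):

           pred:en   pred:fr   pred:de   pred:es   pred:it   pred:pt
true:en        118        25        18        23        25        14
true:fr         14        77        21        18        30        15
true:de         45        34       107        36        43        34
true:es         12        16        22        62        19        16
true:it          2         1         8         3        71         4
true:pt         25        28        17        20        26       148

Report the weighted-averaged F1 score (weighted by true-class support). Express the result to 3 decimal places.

0.488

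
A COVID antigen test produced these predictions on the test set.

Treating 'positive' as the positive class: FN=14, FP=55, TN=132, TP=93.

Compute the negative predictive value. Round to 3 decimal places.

0.904

NPV = TN/(TN+FN) = 132/(132+14) = 0.904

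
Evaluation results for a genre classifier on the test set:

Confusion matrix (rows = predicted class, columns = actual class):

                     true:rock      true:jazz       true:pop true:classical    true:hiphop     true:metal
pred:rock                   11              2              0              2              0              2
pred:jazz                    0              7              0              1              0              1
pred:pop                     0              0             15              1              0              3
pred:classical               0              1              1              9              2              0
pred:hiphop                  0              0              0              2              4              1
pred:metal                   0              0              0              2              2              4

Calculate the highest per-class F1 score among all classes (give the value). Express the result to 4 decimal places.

Per-class F1 score (2·TP/(2·TP+FP+FN)):
  rock: TP=11, FP=2+0+2+0+2=6, FN=0+0+0+0+0=0 → 22/28 = 0.78571
  jazz: TP=7, FP=0+0+1+0+1=2, FN=2+0+1+0+0=3 → 14/19 = 0.73684
  pop: TP=15, FP=0+0+1+0+3=4, FN=0+0+1+0+0=1 → 30/35 = 0.85714
  classical: TP=9, FP=0+1+1+2+0=4, FN=2+1+1+2+2=8 → 18/30 = 0.60000
  hiphop: TP=4, FP=0+0+0+2+1=3, FN=0+0+0+2+2=4 → 8/15 = 0.53333
  metal: TP=4, FP=0+0+0+2+2=4, FN=2+1+3+0+1=7 → 8/19 = 0.42105
Highest is class 'pop' with F1 score = 0.8571.

0.8571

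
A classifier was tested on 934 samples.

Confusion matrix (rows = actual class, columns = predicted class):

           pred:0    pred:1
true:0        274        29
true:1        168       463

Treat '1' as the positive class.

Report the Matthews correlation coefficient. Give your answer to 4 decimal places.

0.5983

MCC = (TP·TN − FP·FN) / √((TP+FP)(TP+FN)(TN+FP)(TN+FN))
Numerator = 463·274 − 29·168 = 121990
Denominator = √(492·631·303·442) = √41577594552 = 203905.8473
MCC = 121990 / 203905.8473 = 0.5983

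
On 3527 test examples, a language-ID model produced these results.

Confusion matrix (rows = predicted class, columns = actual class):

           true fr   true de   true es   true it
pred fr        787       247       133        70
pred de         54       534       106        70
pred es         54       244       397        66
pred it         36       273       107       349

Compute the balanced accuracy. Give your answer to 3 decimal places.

0.605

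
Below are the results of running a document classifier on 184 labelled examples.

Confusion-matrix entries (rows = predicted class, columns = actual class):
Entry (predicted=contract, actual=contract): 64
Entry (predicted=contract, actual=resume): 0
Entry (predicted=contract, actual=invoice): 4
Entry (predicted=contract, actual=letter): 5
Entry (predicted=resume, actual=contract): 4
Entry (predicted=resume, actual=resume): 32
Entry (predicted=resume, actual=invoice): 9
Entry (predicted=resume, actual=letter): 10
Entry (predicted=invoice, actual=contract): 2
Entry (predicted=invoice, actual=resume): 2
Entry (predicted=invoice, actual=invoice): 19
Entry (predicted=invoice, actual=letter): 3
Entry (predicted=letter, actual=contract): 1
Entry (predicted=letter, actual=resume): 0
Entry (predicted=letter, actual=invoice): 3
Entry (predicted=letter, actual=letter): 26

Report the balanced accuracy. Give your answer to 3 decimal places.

Balanced accuracy = mean of per-class recall.
  contract: recall = 64/71 = 0.9014
  resume: recall = 32/34 = 0.9412
  invoice: recall = 19/35 = 0.5429
  letter: recall = 26/44 = 0.5909
Mean = (0.9014 + 0.9412 + 0.5429 + 0.5909) / 4 = 0.744

0.744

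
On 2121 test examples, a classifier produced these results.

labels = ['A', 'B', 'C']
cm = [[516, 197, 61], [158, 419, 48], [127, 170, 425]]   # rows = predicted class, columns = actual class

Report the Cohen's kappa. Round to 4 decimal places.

Observed agreement pₒ = trace/N = 1360/2121 = 0.64121
Expected agreement pₑ = Σ (rowᵢ·colᵢ)/N² = (801·774 + 786·625 + 534·722)/2121² = 0.33272
κ = (pₒ − pₑ)/(1 − pₑ) = (0.64121 − 0.33272)/(1 − 0.33272) = 0.4623

0.4623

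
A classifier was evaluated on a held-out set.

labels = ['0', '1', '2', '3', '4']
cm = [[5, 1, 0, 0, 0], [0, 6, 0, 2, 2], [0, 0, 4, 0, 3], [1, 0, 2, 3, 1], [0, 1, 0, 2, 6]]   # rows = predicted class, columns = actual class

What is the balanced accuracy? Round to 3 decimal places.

0.636

Balanced accuracy = mean of per-class recall.
  0: recall = 5/6 = 0.8333
  1: recall = 6/8 = 0.7500
  2: recall = 4/6 = 0.6667
  3: recall = 3/7 = 0.4286
  4: recall = 6/12 = 0.5000
Mean = (0.8333 + 0.7500 + 0.6667 + 0.4286 + 0.5000) / 5 = 0.636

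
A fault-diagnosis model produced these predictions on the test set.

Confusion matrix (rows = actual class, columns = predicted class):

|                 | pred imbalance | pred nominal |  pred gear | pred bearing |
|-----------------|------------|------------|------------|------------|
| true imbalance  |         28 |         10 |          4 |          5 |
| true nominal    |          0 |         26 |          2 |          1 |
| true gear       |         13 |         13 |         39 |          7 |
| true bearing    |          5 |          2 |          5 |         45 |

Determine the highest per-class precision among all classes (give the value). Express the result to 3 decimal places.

0.780

Per-class precision (TP/(TP+FP)):
  imbalance: TP=28, FP=0+13+5=18 → 28/46 = 0.6087
  nominal: TP=26, FP=10+13+2=25 → 26/51 = 0.5098
  gear: TP=39, FP=4+2+5=11 → 39/50 = 0.7800
  bearing: TP=45, FP=5+1+7=13 → 45/58 = 0.7759
Highest is class 'gear' with precision = 0.780.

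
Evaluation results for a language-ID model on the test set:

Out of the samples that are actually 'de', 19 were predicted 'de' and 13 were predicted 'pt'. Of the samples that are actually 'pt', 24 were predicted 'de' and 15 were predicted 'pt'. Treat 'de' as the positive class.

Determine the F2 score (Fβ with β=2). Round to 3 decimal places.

Fβ = (1+β²)·TP / ((1+β²)·TP + β²·FN + FP), with β²=4
= 5·19 / (5·19 + 4·13 + 24) = 0.556

0.556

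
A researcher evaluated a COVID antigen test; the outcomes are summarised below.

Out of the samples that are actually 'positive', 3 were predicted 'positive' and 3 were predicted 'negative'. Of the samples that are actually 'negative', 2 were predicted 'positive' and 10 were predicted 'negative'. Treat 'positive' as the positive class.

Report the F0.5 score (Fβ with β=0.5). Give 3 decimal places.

0.577

Fβ = (1+β²)·TP / ((1+β²)·TP + β²·FN + FP), with β²=1/4
= 1.25·3 / (1.25·3 + 0.25·3 + 2) = 0.577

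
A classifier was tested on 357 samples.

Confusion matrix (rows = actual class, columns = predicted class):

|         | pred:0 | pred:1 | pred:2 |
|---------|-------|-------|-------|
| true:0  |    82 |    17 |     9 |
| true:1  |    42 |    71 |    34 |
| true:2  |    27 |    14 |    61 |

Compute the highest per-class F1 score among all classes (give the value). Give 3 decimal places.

Per-class F1 score (2·TP/(2·TP+FP+FN)):
  0: TP=82, FP=42+27=69, FN=17+9=26 → 164/259 = 0.6332
  1: TP=71, FP=17+14=31, FN=42+34=76 → 142/249 = 0.5703
  2: TP=61, FP=9+34=43, FN=27+14=41 → 122/206 = 0.5922
Highest is class '0' with F1 score = 0.633.

0.633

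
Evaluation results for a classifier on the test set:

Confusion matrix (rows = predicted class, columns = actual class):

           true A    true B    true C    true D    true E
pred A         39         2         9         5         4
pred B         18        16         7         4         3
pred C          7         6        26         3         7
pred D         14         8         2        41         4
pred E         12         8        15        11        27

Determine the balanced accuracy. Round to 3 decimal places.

Balanced accuracy = mean of per-class recall.
  A: recall = 39/90 = 0.4333
  B: recall = 16/40 = 0.4000
  C: recall = 26/59 = 0.4407
  D: recall = 41/64 = 0.6406
  E: recall = 27/45 = 0.6000
Mean = (0.4333 + 0.4000 + 0.4407 + 0.6406 + 0.6000) / 5 = 0.503

0.503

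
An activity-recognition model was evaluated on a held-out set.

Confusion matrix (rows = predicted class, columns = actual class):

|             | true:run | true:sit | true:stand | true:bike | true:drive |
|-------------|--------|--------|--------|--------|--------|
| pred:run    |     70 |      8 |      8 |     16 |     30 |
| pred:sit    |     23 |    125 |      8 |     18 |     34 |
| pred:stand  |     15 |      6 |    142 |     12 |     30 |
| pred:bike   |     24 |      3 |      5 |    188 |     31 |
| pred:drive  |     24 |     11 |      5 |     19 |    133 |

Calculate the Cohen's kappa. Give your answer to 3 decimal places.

Observed agreement pₒ = trace/N = 658/988 = 0.6660
Expected agreement pₑ = Σ (rowᵢ·colᵢ)/N² = (156·132 + 153·208 + 168·205 + 253·251 + 258·192)/988² = 0.2048
κ = (pₒ − pₑ)/(1 − pₑ) = (0.6660 − 0.2048)/(1 − 0.2048) = 0.580

0.580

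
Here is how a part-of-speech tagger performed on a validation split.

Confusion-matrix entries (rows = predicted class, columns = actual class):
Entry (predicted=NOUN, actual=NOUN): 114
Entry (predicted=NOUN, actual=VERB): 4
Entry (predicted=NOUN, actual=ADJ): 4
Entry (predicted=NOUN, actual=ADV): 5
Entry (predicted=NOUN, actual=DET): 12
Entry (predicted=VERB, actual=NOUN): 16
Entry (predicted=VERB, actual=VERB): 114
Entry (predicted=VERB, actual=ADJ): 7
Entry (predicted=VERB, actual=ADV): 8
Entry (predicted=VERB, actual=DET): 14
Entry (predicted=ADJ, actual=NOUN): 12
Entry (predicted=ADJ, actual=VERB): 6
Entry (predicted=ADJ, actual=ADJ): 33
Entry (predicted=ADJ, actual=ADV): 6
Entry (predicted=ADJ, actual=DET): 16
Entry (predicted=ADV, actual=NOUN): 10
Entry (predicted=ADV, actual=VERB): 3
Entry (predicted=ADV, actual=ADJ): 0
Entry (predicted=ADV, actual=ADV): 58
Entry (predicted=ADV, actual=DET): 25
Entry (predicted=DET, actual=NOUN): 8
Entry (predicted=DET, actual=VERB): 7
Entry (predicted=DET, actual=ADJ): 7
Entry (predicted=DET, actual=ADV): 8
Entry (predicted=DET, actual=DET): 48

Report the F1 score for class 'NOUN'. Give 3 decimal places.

0.763

One-vs-rest for 'NOUN': TP = diagonal; FP = other classes predicted 'NOUN'; FN = 'NOUN' predicted as other.
F1 score = 2·TP/(2·TP+FP+FN).
NOUN: TP=114, FP=4+4+5+12=25, FN=16+12+10+8=46 → 228/299 = 0.7625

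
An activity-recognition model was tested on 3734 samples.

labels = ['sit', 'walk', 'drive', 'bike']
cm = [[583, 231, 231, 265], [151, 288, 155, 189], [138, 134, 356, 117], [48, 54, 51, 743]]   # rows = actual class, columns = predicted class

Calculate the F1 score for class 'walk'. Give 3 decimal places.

F1 score = 2·TP/(2·TP+FP+FN).
walk: TP=288, FP=231+134+54=419, FN=151+155+189=495 → 576/1490 = 0.3866

0.387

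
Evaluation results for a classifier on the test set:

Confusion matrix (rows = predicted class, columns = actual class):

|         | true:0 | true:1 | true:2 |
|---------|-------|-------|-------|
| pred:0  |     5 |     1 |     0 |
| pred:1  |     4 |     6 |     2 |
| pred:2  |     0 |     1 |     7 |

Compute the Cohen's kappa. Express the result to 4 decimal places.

Observed agreement pₒ = trace/N = 18/26 = 0.69231
Expected agreement pₑ = Σ (rowᵢ·colᵢ)/N² = (9·6 + 8·12 + 9·8)/26² = 0.32840
κ = (pₒ − pₑ)/(1 − pₑ) = (0.69231 − 0.32840)/(1 − 0.32840) = 0.5419

0.5419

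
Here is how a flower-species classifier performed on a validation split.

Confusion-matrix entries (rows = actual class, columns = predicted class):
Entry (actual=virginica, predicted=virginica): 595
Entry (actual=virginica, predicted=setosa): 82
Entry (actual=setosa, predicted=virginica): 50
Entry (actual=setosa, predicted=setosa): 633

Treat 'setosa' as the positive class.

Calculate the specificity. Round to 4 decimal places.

0.8789

Specificity = TN/(TN+FP) = 595/(595+82) = 0.8789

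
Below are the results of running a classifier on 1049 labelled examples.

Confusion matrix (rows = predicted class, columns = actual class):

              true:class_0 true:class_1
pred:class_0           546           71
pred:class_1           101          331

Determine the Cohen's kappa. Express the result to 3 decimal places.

0.658

Observed agreement pₒ = trace/N = 877/1049 = 0.8360
Expected agreement pₑ = Σ (rowᵢ·colᵢ)/N² = (647·617 + 402·432)/1049² = 0.5206
κ = (pₒ − pₑ)/(1 − pₑ) = (0.8360 − 0.5206)/(1 − 0.5206) = 0.658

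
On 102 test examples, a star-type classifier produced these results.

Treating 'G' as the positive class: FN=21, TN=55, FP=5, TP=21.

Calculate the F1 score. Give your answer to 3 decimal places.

Precision = TP/(TP+FP) = 21/26 = 0.8077
Recall = TP/(TP+FN) = 21/42 = 0.5000
F1 = 2·TP/(2·TP+FP+FN) = 42/68 = 0.618

0.618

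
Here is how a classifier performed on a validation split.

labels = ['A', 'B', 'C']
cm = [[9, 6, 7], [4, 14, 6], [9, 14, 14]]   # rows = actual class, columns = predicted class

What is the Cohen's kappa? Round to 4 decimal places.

0.1682

Observed agreement pₒ = trace/N = 37/83 = 0.44578
Expected agreement pₑ = Σ (rowᵢ·colᵢ)/N² = (22·22 + 24·34 + 37·27)/83² = 0.33372
κ = (pₒ − pₑ)/(1 − pₑ) = (0.44578 − 0.33372)/(1 − 0.33372) = 0.1682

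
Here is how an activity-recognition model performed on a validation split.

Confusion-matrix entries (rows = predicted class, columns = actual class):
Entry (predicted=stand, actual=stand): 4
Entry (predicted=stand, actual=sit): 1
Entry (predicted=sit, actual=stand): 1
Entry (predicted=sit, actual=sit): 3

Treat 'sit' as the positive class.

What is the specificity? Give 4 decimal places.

0.8000

Specificity = TN/(TN+FP) = 4/(4+1) = 0.8000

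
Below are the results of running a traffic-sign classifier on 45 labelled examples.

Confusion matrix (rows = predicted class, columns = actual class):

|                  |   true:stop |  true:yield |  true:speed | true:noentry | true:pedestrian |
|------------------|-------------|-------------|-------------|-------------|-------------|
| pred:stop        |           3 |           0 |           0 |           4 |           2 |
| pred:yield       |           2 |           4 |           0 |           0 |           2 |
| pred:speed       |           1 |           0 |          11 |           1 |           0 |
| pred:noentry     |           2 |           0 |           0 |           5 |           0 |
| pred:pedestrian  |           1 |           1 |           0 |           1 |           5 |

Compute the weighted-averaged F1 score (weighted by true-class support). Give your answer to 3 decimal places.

Per-class F1 score (2·TP/(2·TP+FP+FN)):
  stop: TP=3, FP=0+0+4+2=6, FN=2+1+2+1=6 → 6/18 = 0.3333
  yield: TP=4, FP=2+0+0+2=4, FN=0+0+0+1=1 → 8/13 = 0.6154
  speed: TP=11, FP=1+0+1+0=2, FN=0+0+0+0=0 → 22/24 = 0.9167
  noentry: TP=5, FP=2+0+0+0=2, FN=4+0+1+1=6 → 10/18 = 0.5556
  pedestrian: TP=5, FP=1+1+0+1=3, FN=2+2+0+0=4 → 10/17 = 0.5882
Weighted-F1 score = Σ (supportᵢ/N)·F1 scoreᵢ with N=45: (9/45)·0.3333 + (5/45)·0.6154 + (11/45)·0.9167 + (11/45)·0.5556 + (9/45)·0.5882 = 0.613

0.613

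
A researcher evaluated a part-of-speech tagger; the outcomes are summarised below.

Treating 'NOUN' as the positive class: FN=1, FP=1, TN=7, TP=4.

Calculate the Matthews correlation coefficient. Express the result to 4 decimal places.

0.6750

MCC = (TP·TN − FP·FN) / √((TP+FP)(TP+FN)(TN+FP)(TN+FN))
Numerator = 4·7 − 1·1 = 27
Denominator = √(5·5·8·8) = √1600 = 40.0000
MCC = 27 / 40.0000 = 0.6750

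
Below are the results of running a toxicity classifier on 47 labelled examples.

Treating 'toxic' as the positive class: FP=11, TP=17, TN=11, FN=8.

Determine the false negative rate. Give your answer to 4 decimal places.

FNR = FN/(FN+TP) = 8/(8+17) = 0.3200

0.3200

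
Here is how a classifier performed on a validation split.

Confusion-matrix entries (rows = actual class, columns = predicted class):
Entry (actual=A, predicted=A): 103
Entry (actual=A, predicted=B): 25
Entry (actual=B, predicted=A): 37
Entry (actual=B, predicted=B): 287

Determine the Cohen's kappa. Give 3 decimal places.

0.671

Observed agreement pₒ = trace/N = 390/452 = 0.8628
Expected agreement pₑ = Σ (rowᵢ·colᵢ)/N² = (128·140 + 324·312)/452² = 0.5825
κ = (pₒ − pₑ)/(1 − pₑ) = (0.8628 − 0.5825)/(1 − 0.5825) = 0.671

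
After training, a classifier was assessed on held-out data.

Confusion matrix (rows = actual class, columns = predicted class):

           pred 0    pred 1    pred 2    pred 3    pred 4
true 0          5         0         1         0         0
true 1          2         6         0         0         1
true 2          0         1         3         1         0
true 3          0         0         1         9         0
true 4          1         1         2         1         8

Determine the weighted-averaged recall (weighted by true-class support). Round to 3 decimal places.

Per-class recall (TP/(TP+FN)):
  0: TP=5, FN=0+1+0+0=1 → 5/6 = 0.8333
  1: TP=6, FN=2+0+0+1=3 → 6/9 = 0.6667
  2: TP=3, FN=0+1+1+0=2 → 3/5 = 0.6000
  3: TP=9, FN=0+0+1+0=1 → 9/10 = 0.9000
  4: TP=8, FN=1+1+2+1=5 → 8/13 = 0.6154
Weighted-recall = Σ (supportᵢ/N)·recallᵢ with N=43: (6/43)·0.8333 + (9/43)·0.6667 + (5/43)·0.6000 + (10/43)·0.9000 + (13/43)·0.6154 = 0.721

0.721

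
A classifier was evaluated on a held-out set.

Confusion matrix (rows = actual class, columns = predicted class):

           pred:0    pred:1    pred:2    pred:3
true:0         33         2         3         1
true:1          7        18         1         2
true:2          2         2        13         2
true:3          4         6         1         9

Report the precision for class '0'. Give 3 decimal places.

0.717

One-vs-rest for '0': TP = diagonal; FP = other classes predicted '0'; FN = '0' predicted as other.
precision = TP/(TP+FP).
0: TP=33, FP=7+2+4=13 → 33/46 = 0.7174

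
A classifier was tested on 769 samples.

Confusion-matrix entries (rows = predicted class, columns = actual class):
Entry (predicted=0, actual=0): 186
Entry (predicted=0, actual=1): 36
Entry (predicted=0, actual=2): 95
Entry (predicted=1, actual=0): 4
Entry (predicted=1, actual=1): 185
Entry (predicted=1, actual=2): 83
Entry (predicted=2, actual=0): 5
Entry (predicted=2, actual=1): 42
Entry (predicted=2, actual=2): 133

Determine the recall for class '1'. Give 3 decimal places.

0.703

Treat '1' as positive and all other classes as negative.
recall = TP/(TP+FN).
1: TP=185, FN=36+42=78 → 185/263 = 0.7034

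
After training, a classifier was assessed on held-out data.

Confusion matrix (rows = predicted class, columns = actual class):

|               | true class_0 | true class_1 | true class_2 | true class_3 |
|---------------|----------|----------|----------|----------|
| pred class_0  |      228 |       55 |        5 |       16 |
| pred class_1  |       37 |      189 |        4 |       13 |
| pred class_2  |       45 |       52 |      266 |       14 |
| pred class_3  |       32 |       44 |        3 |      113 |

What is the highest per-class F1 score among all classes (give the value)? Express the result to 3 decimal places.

Per-class F1 score (2·TP/(2·TP+FP+FN)):
  class_0: TP=228, FP=55+5+16=76, FN=37+45+32=114 → 456/646 = 0.7059
  class_1: TP=189, FP=37+4+13=54, FN=55+52+44=151 → 378/583 = 0.6484
  class_2: TP=266, FP=45+52+14=111, FN=5+4+3=12 → 532/655 = 0.8122
  class_3: TP=113, FP=32+44+3=79, FN=16+13+14=43 → 226/348 = 0.6494
Highest is class 'class_2' with F1 score = 0.812.

0.812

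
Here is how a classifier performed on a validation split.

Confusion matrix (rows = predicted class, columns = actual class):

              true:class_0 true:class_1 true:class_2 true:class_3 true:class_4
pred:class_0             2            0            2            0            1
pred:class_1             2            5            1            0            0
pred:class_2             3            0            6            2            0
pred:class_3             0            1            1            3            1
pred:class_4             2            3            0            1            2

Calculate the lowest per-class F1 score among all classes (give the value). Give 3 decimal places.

0.286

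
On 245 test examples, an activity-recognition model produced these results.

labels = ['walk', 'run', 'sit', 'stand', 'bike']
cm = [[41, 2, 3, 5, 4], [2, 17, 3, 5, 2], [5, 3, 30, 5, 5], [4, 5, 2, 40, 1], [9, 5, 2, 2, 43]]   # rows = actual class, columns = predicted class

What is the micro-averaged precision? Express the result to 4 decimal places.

0.6980

Micro-averaging pools counts across classes: ΣTP=171, ΣFP=74, ΣFN=74.
Micro-precision = TP/(TP+FP) on pooled counts = 0.6980 (equals overall accuracy in single-label multiclass).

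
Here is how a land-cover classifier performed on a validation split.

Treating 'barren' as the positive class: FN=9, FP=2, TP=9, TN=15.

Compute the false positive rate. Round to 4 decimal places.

0.1176

FPR = FP/(FP+TN) = 2/(2+15) = 0.1176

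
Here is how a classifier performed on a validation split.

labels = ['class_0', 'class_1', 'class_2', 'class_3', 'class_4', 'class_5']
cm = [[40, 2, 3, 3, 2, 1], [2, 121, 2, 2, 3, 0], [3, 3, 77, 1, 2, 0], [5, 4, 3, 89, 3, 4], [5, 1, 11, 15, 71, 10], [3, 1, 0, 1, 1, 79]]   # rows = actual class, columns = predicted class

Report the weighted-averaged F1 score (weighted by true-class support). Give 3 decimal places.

Per-class F1 score (2·TP/(2·TP+FP+FN)):
  class_0: TP=40, FP=2+3+5+5+3=18, FN=2+3+3+2+1=11 → 80/109 = 0.7339
  class_1: TP=121, FP=2+3+4+1+1=11, FN=2+2+2+3+0=9 → 242/262 = 0.9237
  class_2: TP=77, FP=3+2+3+11+0=19, FN=3+3+1+2+0=9 → 154/182 = 0.8462
  class_3: TP=89, FP=3+2+1+15+1=22, FN=5+4+3+3+4=19 → 178/219 = 0.8128
  class_4: TP=71, FP=2+3+2+3+1=11, FN=5+1+11+15+10=42 → 142/195 = 0.7282
  class_5: TP=79, FP=1+0+0+4+10=15, FN=3+1+0+1+1=6 → 158/179 = 0.8827
Weighted-F1 score = Σ (supportᵢ/N)·F1 scoreᵢ with N=573: (51/573)·0.7339 + (130/573)·0.9237 + (86/573)·0.8462 + (108/573)·0.8128 + (113/573)·0.7282 + (85/573)·0.8827 = 0.830

0.830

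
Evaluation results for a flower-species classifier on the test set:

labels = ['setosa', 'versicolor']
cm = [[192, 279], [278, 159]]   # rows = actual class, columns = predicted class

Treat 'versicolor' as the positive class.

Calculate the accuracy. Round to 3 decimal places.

Accuracy = (TP+TN)/N = (159+192)/908 = 0.387

0.387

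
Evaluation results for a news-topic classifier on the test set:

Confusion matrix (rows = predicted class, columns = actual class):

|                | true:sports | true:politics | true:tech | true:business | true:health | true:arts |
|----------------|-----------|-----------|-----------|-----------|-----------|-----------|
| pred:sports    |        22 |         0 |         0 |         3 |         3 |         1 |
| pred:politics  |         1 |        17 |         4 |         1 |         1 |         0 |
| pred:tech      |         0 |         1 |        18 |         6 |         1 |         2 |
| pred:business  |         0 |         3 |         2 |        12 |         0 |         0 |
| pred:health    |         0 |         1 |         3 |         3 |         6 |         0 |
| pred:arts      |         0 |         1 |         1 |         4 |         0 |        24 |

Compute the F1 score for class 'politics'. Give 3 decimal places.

0.723

Take TP from the diagonal, FP from the rest of the 'politics' prediction marginal, FN from the rest of the 'politics' actual marginal.
F1 score = 2·TP/(2·TP+FP+FN).
politics: TP=17, FP=1+4+1+1+0=7, FN=0+1+3+1+1=6 → 34/47 = 0.7234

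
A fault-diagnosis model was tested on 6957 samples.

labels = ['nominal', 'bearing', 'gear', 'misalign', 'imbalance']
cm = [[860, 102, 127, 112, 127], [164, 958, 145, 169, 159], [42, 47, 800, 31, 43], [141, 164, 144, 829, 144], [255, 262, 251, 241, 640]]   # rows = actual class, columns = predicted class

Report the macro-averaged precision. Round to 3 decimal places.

Per-class precision (TP/(TP+FP)):
  nominal: TP=860, FP=164+42+141+255=602 → 860/1462 = 0.5882
  bearing: TP=958, FP=102+47+164+262=575 → 958/1533 = 0.6249
  gear: TP=800, FP=127+145+144+251=667 → 800/1467 = 0.5453
  misalign: TP=829, FP=112+169+31+241=553 → 829/1382 = 0.5999
  imbalance: TP=640, FP=127+159+43+144=473 → 640/1113 = 0.5750
Macro-precision = mean = (0.5882 + 0.6249 + 0.5453 + 0.5999 + 0.5750) / 5 = 0.587

0.587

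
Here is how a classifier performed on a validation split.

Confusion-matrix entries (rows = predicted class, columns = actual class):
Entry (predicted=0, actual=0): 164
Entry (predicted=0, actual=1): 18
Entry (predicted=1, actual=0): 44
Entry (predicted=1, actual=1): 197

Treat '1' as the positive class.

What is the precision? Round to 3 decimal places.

Precision = TP/(TP+FP) = 197/(197+44) = 197/241 = 0.817

0.817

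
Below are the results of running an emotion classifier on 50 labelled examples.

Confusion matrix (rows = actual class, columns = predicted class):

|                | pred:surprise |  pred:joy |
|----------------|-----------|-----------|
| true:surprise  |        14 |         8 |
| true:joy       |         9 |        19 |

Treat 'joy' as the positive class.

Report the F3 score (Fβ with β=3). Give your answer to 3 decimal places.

Fβ = (1+β²)·TP / ((1+β²)·TP + β²·FN + FP), with β²=9
= 10·19 / (10·19 + 9·9 + 8) = 0.681

0.681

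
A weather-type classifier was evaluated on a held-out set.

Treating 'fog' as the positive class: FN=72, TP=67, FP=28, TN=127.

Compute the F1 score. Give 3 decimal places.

0.573

Precision = TP/(TP+FP) = 67/95 = 0.7053
Recall = TP/(TP+FN) = 67/139 = 0.4820
F1 = 2·TP/(2·TP+FP+FN) = 134/234 = 0.573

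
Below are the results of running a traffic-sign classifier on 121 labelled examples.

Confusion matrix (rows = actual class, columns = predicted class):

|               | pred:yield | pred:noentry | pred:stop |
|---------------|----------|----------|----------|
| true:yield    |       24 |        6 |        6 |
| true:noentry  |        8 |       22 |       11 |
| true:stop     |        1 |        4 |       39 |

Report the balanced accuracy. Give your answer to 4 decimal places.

Balanced accuracy = mean of per-class recall.
  yield: recall = 24/36 = 0.66667
  noentry: recall = 22/41 = 0.53659
  stop: recall = 39/44 = 0.88636
Mean = (0.66667 + 0.53659 + 0.88636) / 3 = 0.6965

0.6965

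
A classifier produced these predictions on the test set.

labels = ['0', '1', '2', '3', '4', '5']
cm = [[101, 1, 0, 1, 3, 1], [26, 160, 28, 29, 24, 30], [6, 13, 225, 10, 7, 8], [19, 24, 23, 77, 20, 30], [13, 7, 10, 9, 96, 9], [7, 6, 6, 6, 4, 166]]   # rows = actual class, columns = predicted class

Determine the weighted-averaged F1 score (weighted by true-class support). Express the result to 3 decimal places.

0.674

Per-class F1 score (2·TP/(2·TP+FP+FN)):
  0: TP=101, FP=26+6+19+13+7=71, FN=1+0+1+3+1=6 → 202/279 = 0.7240
  1: TP=160, FP=1+13+24+7+6=51, FN=26+28+29+24+30=137 → 320/508 = 0.6299
  2: TP=225, FP=0+28+23+10+6=67, FN=6+13+10+7+8=44 → 450/561 = 0.8021
  3: TP=77, FP=1+29+10+9+6=55, FN=19+24+23+20+30=116 → 154/325 = 0.4738
  4: TP=96, FP=3+24+7+20+4=58, FN=13+7+10+9+9=48 → 192/298 = 0.6443
  5: TP=166, FP=1+30+8+30+9=78, FN=7+6+6+6+4=29 → 332/439 = 0.7563
Weighted-F1 score = Σ (supportᵢ/N)·F1 scoreᵢ with N=1205: (107/1205)·0.7240 + (297/1205)·0.6299 + (269/1205)·0.8021 + (193/1205)·0.4738 + (144/1205)·0.6443 + (195/1205)·0.7563 = 0.674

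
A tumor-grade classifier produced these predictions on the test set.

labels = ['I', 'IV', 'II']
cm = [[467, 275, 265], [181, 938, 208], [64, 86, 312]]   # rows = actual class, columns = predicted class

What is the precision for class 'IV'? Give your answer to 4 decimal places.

precision = TP/(TP+FP).
IV: TP=938, FP=275+86=361 → 938/1299 = 0.72209

0.7221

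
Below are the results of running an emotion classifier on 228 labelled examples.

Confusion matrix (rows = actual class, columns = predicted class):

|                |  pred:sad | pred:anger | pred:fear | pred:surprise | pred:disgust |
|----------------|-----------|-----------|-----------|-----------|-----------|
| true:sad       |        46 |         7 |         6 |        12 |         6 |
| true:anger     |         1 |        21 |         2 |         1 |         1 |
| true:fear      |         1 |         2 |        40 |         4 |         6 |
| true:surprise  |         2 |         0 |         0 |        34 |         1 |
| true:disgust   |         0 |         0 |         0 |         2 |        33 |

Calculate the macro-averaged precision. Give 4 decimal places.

0.7594

Per-class precision (TP/(TP+FP)):
  sad: TP=46, FP=1+1+2+0=4 → 46/50 = 0.92000
  anger: TP=21, FP=7+2+0+0=9 → 21/30 = 0.70000
  fear: TP=40, FP=6+2+0+0=8 → 40/48 = 0.83333
  surprise: TP=34, FP=12+1+4+2=19 → 34/53 = 0.64151
  disgust: TP=33, FP=6+1+6+1=14 → 33/47 = 0.70213
Macro-precision = mean = (0.92000 + 0.70000 + 0.83333 + 0.64151 + 0.70213) / 5 = 0.7594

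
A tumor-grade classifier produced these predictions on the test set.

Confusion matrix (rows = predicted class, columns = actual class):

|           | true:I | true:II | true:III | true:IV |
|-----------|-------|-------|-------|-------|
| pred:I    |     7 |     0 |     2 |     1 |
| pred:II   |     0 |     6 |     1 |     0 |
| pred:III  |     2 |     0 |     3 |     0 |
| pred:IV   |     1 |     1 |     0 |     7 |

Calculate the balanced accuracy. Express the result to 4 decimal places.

Balanced accuracy = mean of per-class recall.
  I: recall = 7/10 = 0.70000
  II: recall = 6/7 = 0.85714
  III: recall = 3/6 = 0.50000
  IV: recall = 7/8 = 0.87500
Mean = (0.70000 + 0.85714 + 0.50000 + 0.87500) / 4 = 0.7330

0.7330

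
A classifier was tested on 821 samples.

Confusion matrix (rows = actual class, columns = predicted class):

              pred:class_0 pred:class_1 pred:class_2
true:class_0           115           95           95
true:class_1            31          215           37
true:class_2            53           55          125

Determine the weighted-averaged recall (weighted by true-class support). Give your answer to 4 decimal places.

Per-class recall (TP/(TP+FN)):
  class_0: TP=115, FN=95+95=190 → 115/305 = 0.37705
  class_1: TP=215, FN=31+37=68 → 215/283 = 0.75972
  class_2: TP=125, FN=53+55=108 → 125/233 = 0.53648
Weighted-recall = Σ (supportᵢ/N)·recallᵢ with N=821: (305/821)·0.37705 + (283/821)·0.75972 + (233/821)·0.53648 = 0.5542

0.5542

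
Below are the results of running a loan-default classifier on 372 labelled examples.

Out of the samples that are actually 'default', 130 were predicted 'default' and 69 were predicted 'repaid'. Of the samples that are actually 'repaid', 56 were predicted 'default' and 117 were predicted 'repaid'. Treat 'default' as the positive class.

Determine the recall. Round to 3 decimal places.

0.653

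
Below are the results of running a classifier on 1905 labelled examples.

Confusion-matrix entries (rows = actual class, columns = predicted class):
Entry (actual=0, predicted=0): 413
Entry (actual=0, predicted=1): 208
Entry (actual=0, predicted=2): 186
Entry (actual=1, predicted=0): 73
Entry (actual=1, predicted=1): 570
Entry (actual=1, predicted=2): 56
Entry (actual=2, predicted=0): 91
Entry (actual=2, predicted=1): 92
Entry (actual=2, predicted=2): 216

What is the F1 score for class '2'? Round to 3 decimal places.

F1 score = 2·TP/(2·TP+FP+FN).
2: TP=216, FP=186+56=242, FN=91+92=183 → 432/857 = 0.5041

0.504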